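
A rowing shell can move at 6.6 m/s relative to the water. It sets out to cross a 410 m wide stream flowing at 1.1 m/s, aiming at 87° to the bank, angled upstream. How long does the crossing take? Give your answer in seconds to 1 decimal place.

62.2 s

The component of the rowing shell's velocity perpendicular to the bank is 6.6 × sin 87° = 6.591 m/s.
The current is parallel to the bank, so it does not affect the crossing time.
Time = 410 / 6.591 = 62.206 s.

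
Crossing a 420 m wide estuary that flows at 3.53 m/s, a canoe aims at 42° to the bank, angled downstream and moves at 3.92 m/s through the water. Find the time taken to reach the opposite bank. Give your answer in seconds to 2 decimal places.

The component of the canoe's velocity perpendicular to the bank is 3.92 × sin 42° = 2.623 m/s.
The current is parallel to the bank, so it does not affect the crossing time.
Time = 420 / 2.623 = 160.122 s.

160.12 s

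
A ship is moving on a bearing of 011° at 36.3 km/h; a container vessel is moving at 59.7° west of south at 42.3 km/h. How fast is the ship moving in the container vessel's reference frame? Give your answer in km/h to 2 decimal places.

Taking east as x and north as y: ship velocity = (6.926, 35.633) km/h; container vessel velocity = (-36.522, -21.342) km/h.
Velocity of ship relative to container vessel = (6.926, 35.633) − (-36.522, -21.342) = (43.448, 56.975) km/h.
Magnitude = |(43.448, 56.975)| = 71.651 km/h.

71.65 km/h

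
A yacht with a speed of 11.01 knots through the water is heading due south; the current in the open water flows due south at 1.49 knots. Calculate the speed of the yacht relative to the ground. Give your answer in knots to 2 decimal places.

Taking east as x and north as y: velocity relative to the water = (0.000, -11.010) knots; the water relative to ground = (0.000, -1.490) knots.
Velocity relative to ground = (0.000, -11.010) + (0.000, -1.490) = (0.000, -12.500) knots.
Speed = |(0.000, -12.500)| = 12.500 knots.

12.50 knots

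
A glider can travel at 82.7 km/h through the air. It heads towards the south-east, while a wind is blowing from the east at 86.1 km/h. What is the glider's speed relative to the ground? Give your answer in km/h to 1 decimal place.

Taking east as x and north as y: velocity relative to the air = (58.478, -58.478) km/h; the air relative to ground = (-86.100, 0.000) km/h.
Velocity relative to ground = (58.478, -58.478) + (-86.100, 0.000) = (-27.622, -58.478) km/h.
Speed = |(-27.622, -58.478)| = 64.673 km/h.

64.7 km/h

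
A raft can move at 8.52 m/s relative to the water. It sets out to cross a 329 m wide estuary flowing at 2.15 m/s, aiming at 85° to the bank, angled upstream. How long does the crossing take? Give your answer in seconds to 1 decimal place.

38.8 s

The component of the raft's velocity perpendicular to the bank is 8.52 × sin 85° = 8.488 m/s.
Only the cross-stream component determines the crossing time; the current contributes nothing perpendicular to the bank.
Time = 329 / 8.488 = 38.763 s.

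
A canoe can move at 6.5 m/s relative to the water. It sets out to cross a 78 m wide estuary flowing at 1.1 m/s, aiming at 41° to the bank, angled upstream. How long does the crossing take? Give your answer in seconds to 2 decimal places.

The component of the canoe's velocity perpendicular to the bank is 6.5 × sin 41° = 4.264 m/s.
The current is parallel to the bank, so it does not affect the crossing time.
Time = 78 / 4.264 = 18.291 s.

18.29 s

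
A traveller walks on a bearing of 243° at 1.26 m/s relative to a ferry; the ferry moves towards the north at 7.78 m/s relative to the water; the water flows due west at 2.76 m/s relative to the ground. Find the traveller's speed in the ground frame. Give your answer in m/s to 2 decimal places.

8.19 m/s

In east/north components (m/s): traveller relative to ferry = (-1.123, -0.572); ferry relative to water = (0.000, 7.780); water relative to ground = (-2.760, 0.000).
Sum = (-3.883, 7.208) m/s.
Speed = |(-3.883, 7.208)| = 8.187 m/s.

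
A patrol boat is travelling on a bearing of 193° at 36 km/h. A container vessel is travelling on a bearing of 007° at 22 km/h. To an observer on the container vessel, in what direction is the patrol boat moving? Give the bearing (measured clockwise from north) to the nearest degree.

191°

Taking east as x and north as y: patrol boat velocity = (-8.098, -35.077) km/h; container vessel velocity = (2.681, 21.836) km/h.
Velocity of patrol boat relative to container vessel = (-8.098, -35.077) − (2.681, 21.836) = (-10.779, -56.913) km/h.
Bearing = atan2(-10.78, -56.91) = 190.72° clockwise from north.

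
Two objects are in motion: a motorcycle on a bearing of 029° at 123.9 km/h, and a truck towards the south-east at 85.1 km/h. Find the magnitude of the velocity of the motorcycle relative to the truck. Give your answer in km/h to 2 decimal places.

168.54 km/h

Taking east as x and north as y: motorcycle velocity = (60.068, 108.365) km/h; truck velocity = (60.175, -60.175) km/h.
Velocity of motorcycle relative to truck = (60.068, 108.365) − (60.175, -60.175) = (-0.107, 168.540) km/h.
Magnitude = |(-0.107, 168.540)| = 168.540 km/h.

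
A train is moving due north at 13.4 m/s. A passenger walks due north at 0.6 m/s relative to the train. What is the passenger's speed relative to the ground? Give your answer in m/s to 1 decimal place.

Taking east as x and north as y: train velocity = (0.000, 13.400) m/s; passenger velocity relative to train = (0.000, 0.600) m/s.
Velocity relative to ground = (0.000, 13.400) + (0.000, 0.600) = (0.000, 14.000) m/s.
Speed = |(0.000, 14.000)| = 14.000 m/s.

14.0 m/s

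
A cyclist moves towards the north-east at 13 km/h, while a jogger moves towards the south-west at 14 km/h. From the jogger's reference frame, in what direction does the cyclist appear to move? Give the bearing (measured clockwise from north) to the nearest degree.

Taking east as x and north as y: cyclist velocity = (9.192, 9.192) km/h; jogger velocity = (-9.899, -9.899) km/h.
Velocity of cyclist relative to jogger = (9.192, 9.192) − (-9.899, -9.899) = (19.092, 19.092) km/h.
Bearing = atan2(19.09, 19.09) = 45.00° clockwise from north.

045°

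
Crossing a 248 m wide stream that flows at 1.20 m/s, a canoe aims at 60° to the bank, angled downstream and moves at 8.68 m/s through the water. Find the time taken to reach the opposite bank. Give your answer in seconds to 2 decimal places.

The component of the canoe's velocity perpendicular to the bank is 8.68 × sin 60° = 7.517 m/s.
The current is parallel to the bank, so it does not affect the crossing time.
Time = 248 / 7.517 = 32.991 s.

32.99 s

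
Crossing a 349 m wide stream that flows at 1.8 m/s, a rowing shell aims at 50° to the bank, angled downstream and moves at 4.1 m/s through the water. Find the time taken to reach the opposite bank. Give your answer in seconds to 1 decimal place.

111.1 s

The component of the rowing shell's velocity perpendicular to the bank is 4.1 × sin 50° = 3.141 m/s.
The current is parallel to the bank, so it does not affect the crossing time.
Time = 349 / 3.141 = 111.119 s.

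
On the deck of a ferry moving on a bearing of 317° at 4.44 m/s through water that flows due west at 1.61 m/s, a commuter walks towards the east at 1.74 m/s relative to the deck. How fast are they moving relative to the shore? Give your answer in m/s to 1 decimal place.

In east/north components (m/s): commuter relative to ferry = (1.740, 0.000); ferry relative to water = (-3.028, 3.247); water relative to ground = (-1.610, 0.000).
Sum = (-2.898, 3.247) m/s.
Speed = |(-2.898, 3.247)| = 4.352 m/s.

4.4 m/s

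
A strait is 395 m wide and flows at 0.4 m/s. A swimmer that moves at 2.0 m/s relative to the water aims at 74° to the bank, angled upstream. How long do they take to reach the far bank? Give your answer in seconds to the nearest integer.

The component of the swimmer's velocity perpendicular to the bank is 2.0 × sin 74° = 1.923 m/s.
The flow acts along the bank and has no component across it.
Time = 395 / 1.923 = 205.459 s.

205 s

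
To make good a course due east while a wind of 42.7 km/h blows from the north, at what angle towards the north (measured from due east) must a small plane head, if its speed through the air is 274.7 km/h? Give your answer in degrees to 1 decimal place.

The wind pushes perpendicular to the desired track; the heading must have a component into the wind equal to 42.7 km/h: 274.7 sin θ = 42.7.
sin θ = 0.1554, so θ = 8.942°.

8.9°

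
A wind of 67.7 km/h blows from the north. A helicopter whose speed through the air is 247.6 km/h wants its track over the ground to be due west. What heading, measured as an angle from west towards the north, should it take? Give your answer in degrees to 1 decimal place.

The wind pushes perpendicular to the desired track; the heading must have a component into the wind equal to 67.7 km/h: 247.6 sin θ = 67.7.
sin θ = 0.2734, so θ = 15.868°.

15.9°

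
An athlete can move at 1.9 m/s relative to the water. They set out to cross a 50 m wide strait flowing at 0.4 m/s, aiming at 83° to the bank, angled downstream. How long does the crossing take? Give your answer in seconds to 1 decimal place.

The component of the athlete's velocity perpendicular to the bank is 1.9 × sin 83° = 1.886 m/s.
Only the cross-stream component determines the crossing time; the current contributes nothing perpendicular to the bank.
Time = 50 / 1.886 = 26.513 s.

26.5 s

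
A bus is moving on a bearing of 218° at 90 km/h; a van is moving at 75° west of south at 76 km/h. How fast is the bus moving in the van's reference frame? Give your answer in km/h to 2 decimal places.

54.32 km/h

Taking east as x and north as y: bus velocity = (-55.410, -70.921) km/h; van velocity = (-73.410, -19.670) km/h.
Velocity of bus relative to van = (-55.410, -70.921) − (-73.410, -19.670) = (18.001, -51.251) km/h.
Magnitude = |(18.001, -51.251)| = 54.320 km/h.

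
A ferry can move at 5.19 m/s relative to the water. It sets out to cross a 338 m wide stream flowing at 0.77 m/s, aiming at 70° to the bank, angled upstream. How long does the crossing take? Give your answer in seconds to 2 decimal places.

The component of the ferry's velocity perpendicular to the bank is 5.19 × sin 70° = 4.877 m/s.
The flow acts along the bank and has no component across it.
Time = 338 / 4.877 = 69.305 s.

69.30 s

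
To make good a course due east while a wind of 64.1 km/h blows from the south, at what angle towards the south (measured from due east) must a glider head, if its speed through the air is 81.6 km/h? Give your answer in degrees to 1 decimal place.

The wind pushes perpendicular to the desired track; the heading must have a component into the wind equal to 64.1 km/h: 81.6 sin θ = 64.1.
sin θ = 0.7855, so θ = 51.771°.

51.8°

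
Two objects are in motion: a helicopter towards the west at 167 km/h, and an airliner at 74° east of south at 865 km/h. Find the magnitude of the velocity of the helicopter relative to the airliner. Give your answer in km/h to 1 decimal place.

Taking east as x and north as y: helicopter velocity = (-167.000, 0.000) km/h; airliner velocity = (831.491, -238.426) km/h.
Velocity of helicopter relative to airliner = (-167.000, 0.000) − (831.491, -238.426) = (-998.491, 238.426) km/h.
Magnitude = |(-998.491, 238.426)| = 1026.563 km/h.

1026.6 km/h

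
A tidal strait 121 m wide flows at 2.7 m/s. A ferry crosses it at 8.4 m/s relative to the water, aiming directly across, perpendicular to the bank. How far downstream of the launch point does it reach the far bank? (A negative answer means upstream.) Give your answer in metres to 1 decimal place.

Perpendicular speed = 8.400 m/s; crossing time = 121 / 8.400 = 14.405 s.
Net downstream speed = 2.700 m/s.
Drift = 2.700 × 14.405 = 38.893 m (downstream).

38.9 m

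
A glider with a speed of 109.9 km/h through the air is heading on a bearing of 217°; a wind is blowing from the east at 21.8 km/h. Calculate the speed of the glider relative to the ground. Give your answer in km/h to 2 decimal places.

Taking east as x and north as y: velocity relative to the air = (-66.139, -87.770) km/h; the air relative to ground = (-21.800, 0.000) km/h.
Velocity relative to ground = (-66.139, -87.770) + (-21.800, 0.000) = (-87.939, -87.770) km/h.
Speed = |(-87.939, -87.770)| = 124.245 km/h.

124.25 km/h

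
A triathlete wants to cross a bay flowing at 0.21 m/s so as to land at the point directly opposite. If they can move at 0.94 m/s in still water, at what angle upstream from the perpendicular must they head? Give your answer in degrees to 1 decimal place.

To cancel the current, the upstream component of the triathlete's velocity must equal the flow: 0.94 sin θ = 0.21.
sin θ = 0.21 / 0.94 = 0.2234.
θ = arcsin(0.2234) = 12.909°.

12.9°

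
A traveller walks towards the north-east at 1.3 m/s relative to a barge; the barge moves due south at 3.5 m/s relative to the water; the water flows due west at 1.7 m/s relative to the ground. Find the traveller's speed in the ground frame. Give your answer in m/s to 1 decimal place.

In east/north components (m/s): traveller relative to barge = (0.919, 0.919); barge relative to water = (0.000, -3.500); water relative to ground = (-1.700, 0.000).
Sum = (-0.781, -2.581) m/s.
Speed = |(-0.781, -2.581)| = 2.696 m/s.

2.7 m/s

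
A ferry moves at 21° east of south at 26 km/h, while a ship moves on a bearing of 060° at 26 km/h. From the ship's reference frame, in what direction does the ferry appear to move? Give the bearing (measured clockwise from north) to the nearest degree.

Taking east as x and north as y: ferry velocity = (9.318, -24.273) km/h; ship velocity = (22.517, 13.000) km/h.
Velocity of ferry relative to ship = (9.318, -24.273) − (22.517, 13.000) = (-13.199, -37.273) km/h.
Bearing = atan2(-13.20, -37.27) = 199.50° clockwise from north.

199°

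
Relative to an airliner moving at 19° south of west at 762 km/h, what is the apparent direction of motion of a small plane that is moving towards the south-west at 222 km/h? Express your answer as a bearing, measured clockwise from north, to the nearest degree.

Taking east as x and north as y: small plane velocity = (-156.978, -156.978) km/h; airliner velocity = (-720.485, -248.083) km/h.
Velocity of small plane relative to airliner = (-156.978, -156.978) − (-720.485, -248.083) = (563.507, 91.105) km/h.
Bearing = atan2(563.51, 91.11) = 80.82° clockwise from north.

081°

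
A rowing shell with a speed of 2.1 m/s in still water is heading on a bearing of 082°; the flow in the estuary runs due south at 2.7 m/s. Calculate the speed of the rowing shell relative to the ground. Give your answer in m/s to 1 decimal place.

Taking east as x and north as y: velocity relative to the water = (2.080, 0.292) m/s; the water relative to ground = (0.000, -2.700) m/s.
Velocity relative to ground = (2.080, 0.292) + (0.000, -2.700) = (2.080, -2.408) m/s.
Speed = |(2.080, -2.408)| = 3.181 m/s.

3.2 m/s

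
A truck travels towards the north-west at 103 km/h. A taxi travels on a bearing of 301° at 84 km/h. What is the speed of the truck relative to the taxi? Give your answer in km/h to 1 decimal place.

29.6 km/h

Taking east as x and north as y: truck velocity = (-72.832, 72.832) km/h; taxi velocity = (-72.002, 43.263) km/h.
Velocity of truck relative to taxi = (-72.832, 72.832) − (-72.002, 43.263) = (-0.830, 29.569) km/h.
Magnitude = |(-0.830, 29.569)| = 29.580 km/h.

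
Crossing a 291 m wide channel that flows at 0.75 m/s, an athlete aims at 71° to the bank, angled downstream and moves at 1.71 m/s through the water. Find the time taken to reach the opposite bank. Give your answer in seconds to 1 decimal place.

180.0 s

The component of the athlete's velocity perpendicular to the bank is 1.71 × sin 71° = 1.617 m/s.
The flow acts along the bank and has no component across it.
Time = 291 / 1.617 = 179.981 s.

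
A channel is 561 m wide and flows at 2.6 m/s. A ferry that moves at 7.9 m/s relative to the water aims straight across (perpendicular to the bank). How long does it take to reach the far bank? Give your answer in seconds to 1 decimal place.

The component of the ferry's velocity perpendicular to the bank is 7.9 m/s.
Only the cross-stream component determines the crossing time; the current contributes nothing perpendicular to the bank.
Time = 561 / 7.900 = 71.013 s.

71.0 s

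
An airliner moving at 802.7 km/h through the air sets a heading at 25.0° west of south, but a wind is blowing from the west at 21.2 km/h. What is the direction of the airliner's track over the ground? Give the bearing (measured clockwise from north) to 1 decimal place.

203.6°

Taking east as x and north as y: velocity relative to the air = (-339.236, -727.493) km/h; the air relative to ground = (21.200, 0.000) km/h.
Velocity relative to ground = (-339.236, -727.493) + (21.200, 0.000) = (-318.036, -727.493) km/h.
Bearing = atan2(-318.04, -727.49) = 203.61° clockwise from north.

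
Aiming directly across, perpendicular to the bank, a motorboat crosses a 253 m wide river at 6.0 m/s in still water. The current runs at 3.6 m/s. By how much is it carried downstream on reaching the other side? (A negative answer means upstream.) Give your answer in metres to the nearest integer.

Perpendicular speed = 6.000 m/s; crossing time = 253 / 6.000 = 42.167 s.
Net downstream speed = 3.600 m/s.
Drift = 3.600 × 42.167 = 151.800 m (downstream).

152 m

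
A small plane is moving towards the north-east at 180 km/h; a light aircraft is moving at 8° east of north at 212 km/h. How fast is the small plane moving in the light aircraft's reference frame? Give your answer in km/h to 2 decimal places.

Taking east as x and north as y: small plane velocity = (127.279, 127.279) km/h; light aircraft velocity = (29.505, 209.937) km/h.
Velocity of small plane relative to light aircraft = (127.279, 127.279) − (29.505, 209.937) = (97.775, -82.658) km/h.
Magnitude = |(97.775, -82.658)| = 128.032 km/h.

128.03 km/h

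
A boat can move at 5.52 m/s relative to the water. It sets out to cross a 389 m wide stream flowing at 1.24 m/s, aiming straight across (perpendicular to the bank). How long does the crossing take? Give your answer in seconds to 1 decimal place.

70.5 s

The component of the boat's velocity perpendicular to the bank is 5.52 m/s.
Only the cross-stream component determines the crossing time; the current contributes nothing perpendicular to the bank.
Time = 389 / 5.520 = 70.471 s.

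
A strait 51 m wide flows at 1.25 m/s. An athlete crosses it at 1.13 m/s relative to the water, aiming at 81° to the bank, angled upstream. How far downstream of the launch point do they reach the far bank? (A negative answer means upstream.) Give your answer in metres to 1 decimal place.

49.0 m

Perpendicular speed = 1.116 m/s; crossing time = 51 / 1.116 = 45.695 s.
Net downstream speed = 1.073 m/s.
Drift = 1.073 × 45.695 = 49.042 m (downstream).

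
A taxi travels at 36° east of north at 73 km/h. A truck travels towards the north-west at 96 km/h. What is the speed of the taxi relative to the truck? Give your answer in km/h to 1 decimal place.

111.1 km/h

Taking east as x and north as y: taxi velocity = (42.908, 59.058) km/h; truck velocity = (-67.882, 67.882) km/h.
Velocity of taxi relative to truck = (42.908, 59.058) − (-67.882, 67.882) = (110.791, -8.824) km/h.
Magnitude = |(110.791, -8.824)| = 111.141 km/h.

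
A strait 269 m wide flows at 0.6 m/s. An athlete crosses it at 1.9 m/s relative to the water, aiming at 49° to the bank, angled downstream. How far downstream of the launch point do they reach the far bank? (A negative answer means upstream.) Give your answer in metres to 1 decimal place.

Perpendicular speed = 1.434 m/s; crossing time = 269 / 1.434 = 187.594 s.
Net downstream speed = 1.847 m/s.
Drift = 1.847 × 187.594 = 346.394 m (downstream).

346.4 m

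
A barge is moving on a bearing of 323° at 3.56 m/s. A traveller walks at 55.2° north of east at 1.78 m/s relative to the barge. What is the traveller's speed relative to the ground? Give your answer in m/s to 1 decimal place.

Taking east as x and north as y: barge velocity = (-2.142, 2.843) m/s; traveller velocity relative to barge = (1.016, 1.462) m/s.
Velocity relative to ground = (-2.142, 2.843) + (1.016, 1.462) = (-1.127, 4.305) m/s.
Speed = |(-1.127, 4.305)| = 4.450 m/s.

4.4 m/s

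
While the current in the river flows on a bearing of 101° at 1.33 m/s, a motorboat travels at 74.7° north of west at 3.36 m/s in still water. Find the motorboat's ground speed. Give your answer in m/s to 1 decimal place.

3.0 m/s

Taking east as x and north as y: velocity relative to the water = (-0.887, 3.241) m/s; the water relative to ground = (1.306, -0.254) m/s.
Velocity relative to ground = (-0.887, 3.241) + (1.306, -0.254) = (0.419, 2.987) m/s.
Speed = |(0.419, 2.987)| = 3.016 m/s.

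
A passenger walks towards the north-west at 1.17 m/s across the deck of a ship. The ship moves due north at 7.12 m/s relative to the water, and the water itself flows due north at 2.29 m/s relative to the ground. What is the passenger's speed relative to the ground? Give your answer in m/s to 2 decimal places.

In east/north components (m/s): passenger relative to ship = (-0.827, 0.827); ship relative to water = (0.000, 7.120); water relative to ground = (0.000, 2.290).
Sum = (-0.827, 10.237) m/s.
Speed = |(-0.827, 10.237)| = 10.271 m/s.

10.27 m/s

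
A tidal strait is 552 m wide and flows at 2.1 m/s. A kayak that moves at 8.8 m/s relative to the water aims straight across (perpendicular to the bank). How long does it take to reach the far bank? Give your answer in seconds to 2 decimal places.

The component of the kayak's velocity perpendicular to the bank is 8.8 m/s.
The current is parallel to the bank, so it does not affect the crossing time.
Time = 552 / 8.800 = 62.727 s.

62.73 s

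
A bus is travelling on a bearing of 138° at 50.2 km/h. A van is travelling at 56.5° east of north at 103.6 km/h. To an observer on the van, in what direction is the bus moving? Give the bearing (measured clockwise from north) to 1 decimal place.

Taking east as x and north as y: bus velocity = (33.590, -37.306) km/h; van velocity = (86.391, 57.181) km/h.
Velocity of bus relative to van = (33.590, -37.306) − (86.391, 57.181) = (-52.800, -94.487) km/h.
Bearing = atan2(-52.80, -94.49) = 209.20° clockwise from north.

209.2°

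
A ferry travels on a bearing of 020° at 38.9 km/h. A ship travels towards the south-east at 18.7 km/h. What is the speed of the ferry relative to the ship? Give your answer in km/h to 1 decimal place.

49.8 km/h

Taking east as x and north as y: ferry velocity = (13.305, 36.554) km/h; ship velocity = (13.223, -13.223) km/h.
Velocity of ferry relative to ship = (13.305, 36.554) − (13.223, -13.223) = (0.082, 49.777) km/h.
Magnitude = |(0.082, 49.777)| = 49.777 km/h.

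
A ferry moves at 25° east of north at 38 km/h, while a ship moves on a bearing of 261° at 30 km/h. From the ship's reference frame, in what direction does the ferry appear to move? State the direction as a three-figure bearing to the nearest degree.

049°

Taking east as x and north as y: ferry velocity = (16.059, 34.440) km/h; ship velocity = (-29.631, -4.693) km/h.
Velocity of ferry relative to ship = (16.059, 34.440) − (-29.631, -4.693) = (45.690, 39.133) km/h.
Bearing = atan2(45.69, 39.13) = 49.42° clockwise from north.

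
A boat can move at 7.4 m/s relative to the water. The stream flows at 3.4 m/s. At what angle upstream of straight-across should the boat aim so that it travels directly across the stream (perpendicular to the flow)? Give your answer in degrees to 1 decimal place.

27.4°

To cancel the current, the upstream component of the boat's velocity must equal the flow: 7.4 sin θ = 3.4.
sin θ = 3.4 / 7.4 = 0.4595.
θ = arcsin(0.4595) = 27.352°.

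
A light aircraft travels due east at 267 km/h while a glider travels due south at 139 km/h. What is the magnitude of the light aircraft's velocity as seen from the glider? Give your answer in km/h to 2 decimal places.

301.01 km/h

Taking east as x and north as y: light aircraft velocity = (267.000, 0.000) km/h; glider velocity = (0.000, -139.000) km/h.
Velocity of light aircraft relative to glider = (267.000, 0.000) − (0.000, -139.000) = (267.000, 139.000) km/h.
Magnitude = |(267.000, 139.000)| = 301.015 km/h.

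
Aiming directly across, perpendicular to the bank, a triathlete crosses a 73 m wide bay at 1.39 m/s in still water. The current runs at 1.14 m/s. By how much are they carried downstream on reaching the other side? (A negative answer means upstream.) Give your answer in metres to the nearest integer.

60 m

Perpendicular speed = 1.390 m/s; crossing time = 73 / 1.390 = 52.518 s.
Net downstream speed = 1.140 m/s.
Drift = 1.140 × 52.518 = 59.871 m (downstream).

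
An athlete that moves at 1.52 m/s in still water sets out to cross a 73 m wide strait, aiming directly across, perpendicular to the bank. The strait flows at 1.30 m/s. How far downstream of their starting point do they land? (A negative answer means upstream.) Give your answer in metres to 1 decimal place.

Perpendicular speed = 1.520 m/s; crossing time = 73 / 1.520 = 48.026 s.
Net downstream speed = 1.300 m/s.
Drift = 1.300 × 48.026 = 62.434 m (downstream).

62.4 m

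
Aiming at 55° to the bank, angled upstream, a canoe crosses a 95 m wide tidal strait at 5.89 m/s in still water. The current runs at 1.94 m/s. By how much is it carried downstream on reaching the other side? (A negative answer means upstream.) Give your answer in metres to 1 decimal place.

Perpendicular speed = 4.825 m/s; crossing time = 95 / 4.825 = 19.690 s.
Net downstream speed = -1.438 m/s.
Drift = -1.438 × 19.690 = -28.321 m (upstream).

-28.3 m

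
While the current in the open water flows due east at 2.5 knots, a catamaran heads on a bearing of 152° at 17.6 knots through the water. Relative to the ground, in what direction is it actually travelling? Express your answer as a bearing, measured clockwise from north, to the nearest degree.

Taking east as x and north as y: velocity relative to the water = (8.263, -15.540) knots; the water relative to ground = (2.500, 0.000) knots.
Velocity relative to ground = (8.263, -15.540) + (2.500, 0.000) = (10.763, -15.540) knots.
Bearing = atan2(10.76, -15.54) = 145.29° clockwise from north.

145°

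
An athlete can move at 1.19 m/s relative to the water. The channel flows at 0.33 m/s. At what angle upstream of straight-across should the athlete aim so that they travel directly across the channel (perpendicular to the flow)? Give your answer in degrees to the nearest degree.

16°

To cancel the current, the upstream component of the athlete's velocity must equal the flow: 1.19 sin θ = 0.33.
sin θ = 0.33 / 1.19 = 0.2773.
θ = arcsin(0.2773) = 16.100°.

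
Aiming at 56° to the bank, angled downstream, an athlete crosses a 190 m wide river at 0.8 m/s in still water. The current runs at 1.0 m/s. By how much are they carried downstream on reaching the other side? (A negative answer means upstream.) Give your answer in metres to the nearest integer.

Perpendicular speed = 0.663 m/s; crossing time = 190 / 0.663 = 286.477 s.
Net downstream speed = 1.447 m/s.
Drift = 1.447 × 286.477 = 414.633 m (downstream).

415 m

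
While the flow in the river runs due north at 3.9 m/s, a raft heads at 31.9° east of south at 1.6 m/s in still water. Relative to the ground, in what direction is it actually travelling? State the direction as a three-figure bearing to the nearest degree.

018°

Taking east as x and north as y: velocity relative to the water = (0.846, -1.358) m/s; the water relative to ground = (0.000, 3.900) m/s.
Velocity relative to ground = (0.846, -1.358) + (0.000, 3.900) = (0.846, 2.542) m/s.
Bearing = atan2(0.85, 2.54) = 18.40° clockwise from north.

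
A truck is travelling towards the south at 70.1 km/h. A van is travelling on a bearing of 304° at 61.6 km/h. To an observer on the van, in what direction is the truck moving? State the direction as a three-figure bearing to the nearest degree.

154°

Taking east as x and north as y: truck velocity = (0.000, -70.100) km/h; van velocity = (-51.069, 34.446) km/h.
Velocity of truck relative to van = (0.000, -70.100) − (-51.069, 34.446) = (51.069, -104.546) km/h.
Bearing = atan2(51.07, -104.55) = 153.97° clockwise from north.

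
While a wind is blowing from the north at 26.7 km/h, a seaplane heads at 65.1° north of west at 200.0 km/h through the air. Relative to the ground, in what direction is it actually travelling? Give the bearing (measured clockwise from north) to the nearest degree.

Taking east as x and north as y: velocity relative to the air = (-84.207, 181.409) km/h; the air relative to ground = (0.000, -26.700) km/h.
Velocity relative to ground = (-84.207, 181.409) + (0.000, -26.700) = (-84.207, 154.709) km/h.
Bearing = atan2(-84.21, 154.71) = 331.44° clockwise from north.

331°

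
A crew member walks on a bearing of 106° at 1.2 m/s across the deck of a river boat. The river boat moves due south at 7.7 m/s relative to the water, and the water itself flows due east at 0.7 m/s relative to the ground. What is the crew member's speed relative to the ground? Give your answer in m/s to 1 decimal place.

8.2 m/s

In east/north components (m/s): crew member relative to river boat = (1.154, -0.331); river boat relative to water = (0.000, -7.700); water relative to ground = (0.700, 0.000).
Sum = (1.854, -8.031) m/s.
Speed = |(1.854, -8.031)| = 8.242 m/s.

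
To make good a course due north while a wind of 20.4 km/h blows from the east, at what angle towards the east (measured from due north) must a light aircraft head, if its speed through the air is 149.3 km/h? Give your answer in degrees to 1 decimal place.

7.9°

The wind pushes perpendicular to the desired track; the heading must have a component into the wind equal to 20.4 km/h: 149.3 sin θ = 20.4.
sin θ = 0.1366, so θ = 7.853°.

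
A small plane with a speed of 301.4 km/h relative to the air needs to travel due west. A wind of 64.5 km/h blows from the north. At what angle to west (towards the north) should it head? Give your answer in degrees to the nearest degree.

12°

The wind pushes perpendicular to the desired track; the heading must have a component into the wind equal to 64.5 km/h: 301.4 sin θ = 64.5.
sin θ = 0.2140, so θ = 12.357°.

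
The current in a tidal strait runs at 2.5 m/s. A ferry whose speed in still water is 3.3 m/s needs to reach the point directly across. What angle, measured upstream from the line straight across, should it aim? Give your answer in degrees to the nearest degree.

To cancel the current, the upstream component of the ferry's velocity must equal the flow: 3.3 sin θ = 2.5.
sin θ = 2.5 / 3.3 = 0.7576.
θ = arcsin(0.7576) = 49.251°.

49°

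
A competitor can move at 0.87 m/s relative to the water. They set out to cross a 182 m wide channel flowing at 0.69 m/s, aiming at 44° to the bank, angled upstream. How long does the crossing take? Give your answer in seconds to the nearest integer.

301 s

The component of the competitor's velocity perpendicular to the bank is 0.87 × sin 44° = 0.604 m/s.
The current is parallel to the bank, so it does not affect the crossing time.
Time = 182 / 0.604 = 301.149 s.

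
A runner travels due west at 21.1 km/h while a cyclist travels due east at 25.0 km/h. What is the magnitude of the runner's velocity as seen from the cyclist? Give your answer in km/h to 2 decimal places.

Taking east as x and north as y: runner velocity = (-21.100, 0.000) km/h; cyclist velocity = (25.000, 0.000) km/h.
Velocity of runner relative to cyclist = (-21.100, 0.000) − (25.000, 0.000) = (-46.100, 0.000) km/h.
Magnitude = |(-46.100, 0.000)| = 46.100 km/h.

46.10 km/h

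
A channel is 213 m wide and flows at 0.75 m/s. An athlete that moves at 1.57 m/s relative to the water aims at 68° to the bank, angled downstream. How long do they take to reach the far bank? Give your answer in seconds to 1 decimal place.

146.3 s

The component of the athlete's velocity perpendicular to the bank is 1.57 × sin 68° = 1.456 m/s.
The flow acts along the bank and has no component across it.
Time = 213 / 1.456 = 146.324 s.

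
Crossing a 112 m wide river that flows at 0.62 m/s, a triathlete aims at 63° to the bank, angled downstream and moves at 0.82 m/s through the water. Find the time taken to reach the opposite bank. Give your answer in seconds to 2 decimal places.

The component of the triathlete's velocity perpendicular to the bank is 0.82 × sin 63° = 0.731 m/s.
Only the cross-stream component determines the crossing time; the current contributes nothing perpendicular to the bank.
Time = 112 / 0.731 = 153.293 s.

153.29 s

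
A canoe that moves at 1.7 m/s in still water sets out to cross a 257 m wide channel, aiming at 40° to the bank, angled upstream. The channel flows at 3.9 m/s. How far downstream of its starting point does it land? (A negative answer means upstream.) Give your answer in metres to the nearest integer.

611 m

Perpendicular speed = 1.093 m/s; crossing time = 257 / 1.093 = 235.189 s.
Net downstream speed = 2.598 m/s.
Drift = 2.598 × 235.189 = 610.956 m (downstream).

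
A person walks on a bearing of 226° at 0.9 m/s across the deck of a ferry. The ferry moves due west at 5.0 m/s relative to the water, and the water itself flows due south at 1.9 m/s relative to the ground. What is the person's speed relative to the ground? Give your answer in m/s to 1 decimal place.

6.2 m/s

In east/north components (m/s): person relative to ferry = (-0.647, -0.625); ferry relative to water = (-5.000, 0.000); water relative to ground = (0.000, -1.900).
Sum = (-5.647, -2.525) m/s.
Speed = |(-5.647, -2.525)| = 6.186 m/s.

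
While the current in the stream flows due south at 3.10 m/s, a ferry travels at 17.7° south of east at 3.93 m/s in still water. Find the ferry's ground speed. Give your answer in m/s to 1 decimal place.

5.7 m/s

Taking east as x and north as y: velocity relative to the water = (3.744, -1.195) m/s; the water relative to ground = (0.000, -3.100) m/s.
Velocity relative to ground = (3.744, -1.195) + (0.000, -3.100) = (3.744, -4.295) m/s.
Speed = |(3.744, -4.295)| = 5.698 m/s.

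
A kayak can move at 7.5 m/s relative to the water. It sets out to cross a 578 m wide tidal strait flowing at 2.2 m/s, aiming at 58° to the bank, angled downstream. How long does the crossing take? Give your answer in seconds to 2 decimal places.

The component of the kayak's velocity perpendicular to the bank is 7.5 × sin 58° = 6.360 m/s.
The current is parallel to the bank, so it does not affect the crossing time.
Time = 578 / 6.360 = 90.875 s.

90.88 s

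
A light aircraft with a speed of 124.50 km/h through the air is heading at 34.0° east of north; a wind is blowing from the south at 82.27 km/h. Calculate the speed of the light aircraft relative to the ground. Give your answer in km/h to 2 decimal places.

198.12 km/h

Taking east as x and north as y: velocity relative to the air = (69.620, 103.215) km/h; the air relative to ground = (0.000, 82.270) km/h.
Velocity relative to ground = (69.620, 103.215) + (0.000, 82.270) = (69.620, 185.485) km/h.
Speed = |(69.620, 185.485)| = 198.120 km/h.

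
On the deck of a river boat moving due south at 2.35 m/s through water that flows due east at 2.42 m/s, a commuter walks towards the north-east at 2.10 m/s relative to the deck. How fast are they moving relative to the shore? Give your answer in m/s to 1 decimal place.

In east/north components (m/s): commuter relative to river boat = (1.485, 1.485); river boat relative to water = (0.000, -2.350); water relative to ground = (2.420, 0.000).
Sum = (3.905, -0.865) m/s.
Speed = |(3.905, -0.865)| = 4.000 m/s.

4.0 m/s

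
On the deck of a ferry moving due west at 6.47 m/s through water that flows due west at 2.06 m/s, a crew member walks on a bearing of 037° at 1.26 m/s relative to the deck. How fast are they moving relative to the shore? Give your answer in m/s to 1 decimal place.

In east/north components (m/s): crew member relative to ferry = (0.758, 1.006); ferry relative to water = (-6.470, 0.000); water relative to ground = (-2.060, 0.000).
Sum = (-7.772, 1.006) m/s.
Speed = |(-7.772, 1.006)| = 7.837 m/s.

7.8 m/s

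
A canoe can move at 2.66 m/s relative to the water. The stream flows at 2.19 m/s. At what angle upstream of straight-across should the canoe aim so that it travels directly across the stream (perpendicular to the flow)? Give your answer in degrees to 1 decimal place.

55.4°

To cancel the current, the upstream component of the canoe's velocity must equal the flow: 2.66 sin θ = 2.19.
sin θ = 2.19 / 2.66 = 0.8233.
θ = arcsin(0.8233) = 55.417°.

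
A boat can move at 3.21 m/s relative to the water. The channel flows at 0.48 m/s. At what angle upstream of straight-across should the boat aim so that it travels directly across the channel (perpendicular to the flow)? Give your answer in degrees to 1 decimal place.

8.6°

To cancel the current, the upstream component of the boat's velocity must equal the flow: 3.21 sin θ = 0.48.
sin θ = 0.48 / 3.21 = 0.1495.
θ = arcsin(0.1495) = 8.600°.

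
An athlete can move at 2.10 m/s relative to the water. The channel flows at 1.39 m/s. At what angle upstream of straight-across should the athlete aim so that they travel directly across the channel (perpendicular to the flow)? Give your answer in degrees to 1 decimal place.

41.4°

To cancel the current, the upstream component of the athlete's velocity must equal the flow: 2.10 sin θ = 1.39.
sin θ = 1.39 / 2.10 = 0.6619.
θ = arcsin(0.6619) = 41.445°.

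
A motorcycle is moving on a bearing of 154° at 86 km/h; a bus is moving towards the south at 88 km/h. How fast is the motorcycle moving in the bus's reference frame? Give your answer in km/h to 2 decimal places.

39.19 km/h

Taking east as x and north as y: motorcycle velocity = (37.700, -77.296) km/h; bus velocity = (0.000, -88.000) km/h.
Velocity of motorcycle relative to bus = (37.700, -77.296) − (0.000, -88.000) = (37.700, 10.704) km/h.
Magnitude = |(37.700, 10.704)| = 39.190 km/h.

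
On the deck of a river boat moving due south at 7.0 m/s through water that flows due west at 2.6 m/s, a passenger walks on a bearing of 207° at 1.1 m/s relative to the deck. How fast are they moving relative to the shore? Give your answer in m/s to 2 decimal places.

8.56 m/s

In east/north components (m/s): passenger relative to river boat = (-0.499, -0.980); river boat relative to water = (0.000, -7.000); water relative to ground = (-2.600, 0.000).
Sum = (-3.099, -7.980) m/s.
Speed = |(-3.099, -7.980)| = 8.561 m/s.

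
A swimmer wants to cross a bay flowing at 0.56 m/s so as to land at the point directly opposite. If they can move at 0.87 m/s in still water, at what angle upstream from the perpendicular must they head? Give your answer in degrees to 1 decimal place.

40.1°

To cancel the current, the upstream component of the swimmer's velocity must equal the flow: 0.87 sin θ = 0.56.
sin θ = 0.56 / 0.87 = 0.6437.
θ = arcsin(0.6437) = 40.067°.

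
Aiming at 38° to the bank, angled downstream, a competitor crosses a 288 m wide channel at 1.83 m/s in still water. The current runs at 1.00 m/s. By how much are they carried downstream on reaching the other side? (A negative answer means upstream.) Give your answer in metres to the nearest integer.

624 m

Perpendicular speed = 1.127 m/s; crossing time = 288 / 1.127 = 255.623 s.
Net downstream speed = 2.442 m/s.
Drift = 2.442 × 255.623 = 624.246 m (downstream).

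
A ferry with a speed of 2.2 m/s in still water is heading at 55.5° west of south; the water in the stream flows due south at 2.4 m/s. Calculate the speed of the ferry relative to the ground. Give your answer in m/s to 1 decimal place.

4.1 m/s

Taking east as x and north as y: velocity relative to the water = (-1.813, -1.246) m/s; the water relative to ground = (0.000, -2.400) m/s.
Velocity relative to ground = (-1.813, -1.246) + (0.000, -2.400) = (-1.813, -3.646) m/s.
Speed = |(-1.813, -3.646)| = 4.072 m/s.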